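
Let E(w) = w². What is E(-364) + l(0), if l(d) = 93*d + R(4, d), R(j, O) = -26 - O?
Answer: 132470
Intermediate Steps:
l(d) = -26 + 92*d (l(d) = 93*d + (-26 - d) = -26 + 92*d)
E(-364) + l(0) = (-364)² + (-26 + 92*0) = 132496 + (-26 + 0) = 132496 - 26 = 132470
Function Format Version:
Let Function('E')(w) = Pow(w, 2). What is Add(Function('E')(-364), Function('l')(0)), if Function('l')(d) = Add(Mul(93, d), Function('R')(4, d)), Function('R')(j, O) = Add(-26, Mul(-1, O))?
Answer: 132470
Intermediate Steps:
Function('l')(d) = Add(-26, Mul(92, d)) (Function('l')(d) = Add(Mul(93, d), Add(-26, Mul(-1, d))) = Add(-26, Mul(92, d)))
Add(Function('E')(-364), Function('l')(0)) = Add(Pow(-364, 2), Add(-26, Mul(92, 0))) = Add(132496, Add(-26, 0)) = Add(132496, -26) = 132470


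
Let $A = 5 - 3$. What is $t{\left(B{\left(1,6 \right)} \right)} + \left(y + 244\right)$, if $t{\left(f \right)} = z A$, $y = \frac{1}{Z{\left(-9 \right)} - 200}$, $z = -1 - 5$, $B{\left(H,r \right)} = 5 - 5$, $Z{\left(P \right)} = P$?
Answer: $\frac{48487}{209} \approx 232.0$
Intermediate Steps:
$A = 2$
$B{\left(H,r \right)} = 0$ ($B{\left(H,r \right)} = 5 - 5 = 0$)
$z = -6$ ($z = -1 - 5 = -6$)
$y = - \frac{1}{209}$ ($y = \frac{1}{-9 - 200} = \frac{1}{-209} = - \frac{1}{209} \approx -0.0047847$)
$t{\left(f \right)} = -12$ ($t{\left(f \right)} = \left(-6\right) 2 = -12$)
$t{\left(B{\left(1,6 \right)} \right)} + \left(y + 244\right) = -12 + \left(- \frac{1}{209} + 244\right) = -12 + \frac{50995}{209} = \frac{48487}{209}$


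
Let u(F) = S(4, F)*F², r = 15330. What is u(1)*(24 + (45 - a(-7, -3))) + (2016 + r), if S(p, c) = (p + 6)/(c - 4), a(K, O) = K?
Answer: 51278/3 ≈ 17093.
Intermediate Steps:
S(p, c) = (6 + p)/(-4 + c)
u(F) = 10*F²/(-4 + F) (u(F) = ((6 + 4)/(-4 + F))*F² = (10/(-4 + F))*F² = 10*F²/(-4 + F))
u(1)*(24 + (45 - a(-7, -3))) + (2016 + r) = (10*1²/(-4 + 1))*(24 + (45 - 1*(-7))) + (2016 + 15330) = (10*1/(-3))*(24 + (45 + 7)) + 17346 = (10*1*(-⅓))*(24 + 52) + 17346 = -10/3*76 + 17346 = -760/3 + 17346 = 51278/3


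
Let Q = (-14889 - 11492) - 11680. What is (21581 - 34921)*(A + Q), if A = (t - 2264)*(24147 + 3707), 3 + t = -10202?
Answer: 4633643490580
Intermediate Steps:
t = -10205 (t = -3 - 10202 = -10205)
Q = -38061 (Q = -26381 - 11680 = -38061)
A = -347311526 (A = (-10205 - 2264)*(24147 + 3707) = -12469*27854 = -347311526)
(21581 - 34921)*(A + Q) = (21581 - 34921)*(-347311526 - 38061) = -13340*(-347349587) = 4633643490580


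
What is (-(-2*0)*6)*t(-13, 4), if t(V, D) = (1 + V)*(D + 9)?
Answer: 0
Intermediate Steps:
t(V, D) = (1 + V)*(9 + D)
(-(-2*0)*6)*t(-13, 4) = (-(-2*0)*6)*(9 + 4 + 9*(-13) + 4*(-13)) = (-0*6)*(9 + 4 - 117 - 52) = -1*0*(-156) = 0*(-156) = 0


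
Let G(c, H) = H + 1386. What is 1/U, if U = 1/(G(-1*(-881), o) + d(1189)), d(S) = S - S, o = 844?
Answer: 2230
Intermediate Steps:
d(S) = 0
G(c, H) = 1386 + H
U = 1/2230 (U = 1/((1386 + 844) + 0) = 1/(2230 + 0) = 1/2230 ≈ 0.00044843)
1/U = 1/(1/2230) = 2230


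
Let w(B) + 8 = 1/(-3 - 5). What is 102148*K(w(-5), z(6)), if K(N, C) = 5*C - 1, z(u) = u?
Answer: 2962292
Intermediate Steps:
w(B) = -65/8 (w(B) = -8 + 1/(-3 - 5) = -8 + 1/(-8) = -8 - ⅛ = -65/8)
K(N, C) = -1 + 5*C
102148*K(w(-5), z(6)) = 102148*(-1 + 5*6) = 102148*(-1 + 30) = 102148*29 = 2962292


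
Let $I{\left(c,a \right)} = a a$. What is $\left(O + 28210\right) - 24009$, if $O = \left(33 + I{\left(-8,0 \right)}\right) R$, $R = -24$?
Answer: $3409$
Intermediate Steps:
$I{\left(c,a \right)} = a^{2}$
$O = -792$ ($O = \left(33 + 0^{2}\right) \left(-24\right) = \left(33 + 0\right) \left(-24\right) = 33 \left(-24\right) = -792$)
$\left(O + 28210\right) - 24009 = \left(-792 + 28210\right) - 24009 = 27418 - 24009 = 3409$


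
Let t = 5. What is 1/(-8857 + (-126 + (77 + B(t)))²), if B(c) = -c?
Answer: -1/5941 ≈ -0.00016832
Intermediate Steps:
1/(-8857 + (-126 + (77 + B(t)))²) = 1/(-8857 + (-126 + (77 - 1*5))²) = 1/(-8857 + (-126 + (77 - 5))²) = 1/(-8857 + (-126 + 72)²) = 1/(-8857 + (-54)²) = 1/(-8857 + 2916) = 1/(-5941) = -1/5941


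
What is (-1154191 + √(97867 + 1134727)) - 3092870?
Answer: -4247061 + √1232594 ≈ -4.2460e+6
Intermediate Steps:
(-1154191 + √(97867 + 1134727)) - 3092870 = (-1154191 + √1232594) - 3092870 = -4247061 + √1232594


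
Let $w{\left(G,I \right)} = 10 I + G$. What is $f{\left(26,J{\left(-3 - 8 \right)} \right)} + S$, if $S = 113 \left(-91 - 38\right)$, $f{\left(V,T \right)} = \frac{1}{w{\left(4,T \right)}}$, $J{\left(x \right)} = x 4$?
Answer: $- \frac{6355573}{436} \approx -14577.0$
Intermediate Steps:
$J{\left(x \right)} = 4 x$
$w{\left(G,I \right)} = G + 10 I$
$f{\left(V,T \right)} = \frac{1}{4 + 10 T}$
$S = -14577$ ($S = 113 \left(-129\right) = -14577$)
$f{\left(26,J{\left(-3 - 8 \right)} \right)} + S = \frac{1}{2 \left(2 + 5 \cdot 4 \left(-3 - 8\right)\right)} - 14577 = \frac{1}{2 \left(2 + 5 \cdot 4 \left(-11\right)\right)} - 14577 = \frac{1}{2 \left(2 + 5 \left(-44\right)\right)} - 14577 = \frac{1}{2 \left(2 - 220\right)} - 14577 = \frac{1}{2 \left(-218\right)} - 14577 = \frac{1}{2} \left(- \frac{1}{218}\right) - 14577 = - \frac{1}{436} - 14577 = - \frac{6355573}{436}$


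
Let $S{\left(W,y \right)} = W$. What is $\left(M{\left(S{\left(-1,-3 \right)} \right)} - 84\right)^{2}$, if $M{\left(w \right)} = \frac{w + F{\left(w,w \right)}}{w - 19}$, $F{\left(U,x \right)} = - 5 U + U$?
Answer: $\frac{2832489}{400} \approx 7081.2$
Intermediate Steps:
$F{\left(U,x \right)} = - 4 U$
$M{\left(w \right)} = - \frac{3 w}{-19 + w}$ ($M{\left(w \right)} = \frac{w - 4 w}{w - 19} = \frac{\left(-3\right) w}{-19 + w} = - \frac{3 w}{-19 + w}$)
$\left(M{\left(S{\left(-1,-3 \right)} \right)} - 84\right)^{2} = \left(\left(-3\right) \left(-1\right) \frac{1}{-19 - 1} - 84\right)^{2} = \left(\left(-3\right) \left(-1\right) \frac{1}{-20} - 84\right)^{2} = \left(\left(-3\right) \left(-1\right) \left(- \frac{1}{20}\right) - 84\right)^{2} = \left(- \frac{3}{20} - 84\right)^{2} = \left(- \frac{1683}{20}\right)^{2} = \frac{2832489}{400}$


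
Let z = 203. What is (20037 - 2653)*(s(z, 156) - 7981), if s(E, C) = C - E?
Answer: -139558752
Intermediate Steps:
(20037 - 2653)*(s(z, 156) - 7981) = (20037 - 2653)*((156 - 1*203) - 7981) = 17384*((156 - 203) - 7981) = 17384*(-47 - 7981) = 17384*(-8028) = -139558752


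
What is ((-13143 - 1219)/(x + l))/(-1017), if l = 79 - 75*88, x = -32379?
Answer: -7181/19780650 ≈ -0.00036303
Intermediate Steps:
l = -6521 (l = 79 - 6600 = -6521)
((-13143 - 1219)/(x + l))/(-1017) = ((-13143 - 1219)/(-32379 - 6521))/(-1017) = -14362/(-38900)*(-1/1017) = -14362*(-1/38900)*(-1/1017) = (7181/19450)*(-1/1017) = -7181/19780650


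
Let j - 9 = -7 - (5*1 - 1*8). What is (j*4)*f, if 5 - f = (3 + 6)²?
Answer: -1520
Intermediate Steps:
j = 5 (j = 9 + (-7 - (5*1 - 1*8)) = 9 + (-7 - (5 - 8)) = 9 + (-7 - 1*(-3)) = 9 + (-7 + 3) = 9 - 4 = 5)
f = -76 (f = 5 - (3 + 6)² = 5 - 1*9² = 5 - 1*81 = 5 - 81 = -76)
(j*4)*f = (5*4)*(-76) = 20*(-76) = -1520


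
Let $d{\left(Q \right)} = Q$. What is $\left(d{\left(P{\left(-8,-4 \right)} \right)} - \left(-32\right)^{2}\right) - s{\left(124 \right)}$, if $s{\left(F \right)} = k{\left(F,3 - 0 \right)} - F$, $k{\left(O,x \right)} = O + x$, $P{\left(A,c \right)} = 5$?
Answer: $-1022$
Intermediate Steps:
$s{\left(F \right)} = 3$ ($s{\left(F \right)} = \left(F + \left(3 - 0\right)\right) - F = \left(F + \left(3 + 0\right)\right) - F = \left(F + 3\right) - F = \left(3 + F\right) - F = 3$)
$\left(d{\left(P{\left(-8,-4 \right)} \right)} - \left(-32\right)^{2}\right) - s{\left(124 \right)} = \left(5 - \left(-32\right)^{2}\right) - 3 = \left(5 - 1024\right) - 3 = -1019 - 3 = -1022$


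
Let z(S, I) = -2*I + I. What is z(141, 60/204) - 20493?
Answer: -348386/17 ≈ -20493.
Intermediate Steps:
z(S, I) = -I
z(141, 60/204) - 20493 = -60/204 - 20493 = -1*5/17 - 20493 = -5/17 - 20493 = -348386/17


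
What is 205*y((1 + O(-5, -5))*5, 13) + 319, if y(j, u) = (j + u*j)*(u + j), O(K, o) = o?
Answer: 402119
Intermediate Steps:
y(j, u) = (j + u)*(j + j*u) (y(j, u) = (j + j*u)*(j + u) = (j + u)*(j + j*u))
205*y((1 + O(-5, -5))*5, 13) + 319 = 205*(((1 - 5)*5)*((1 - 5)*5 + 13 + 13² + ((1 - 5)*5)*13)) + 319 = 205*((-4*5)*(-4*5 + 13 + 169 - 4*5*13)) + 319 = 205*(-20*(-20 + 13 + 169 - 20*13)) + 319 = 205*(-20*(-20 + 13 + 169 - 260)) + 319 = 205*(-20*(-98)) + 319 = 205*1960 + 319 = 401800 + 319 = 402119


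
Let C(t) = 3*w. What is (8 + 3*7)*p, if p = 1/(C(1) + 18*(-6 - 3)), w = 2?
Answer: -29/156 ≈ -0.18590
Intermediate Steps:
C(t) = 6 (C(t) = 3*2 = 6)
p = -1/156 (p = 1/(6 + 18*(-6 - 3)) = 1/(6 + 18*(-9)) = 1/(6 - 162) = 1/(-156) = -1/156 ≈ -0.0064103)
(8 + 3*7)*p = (8 + 3*7)*(-1/156) = (8 + 21)*(-1/156) = 29*(-1/156) = -29/156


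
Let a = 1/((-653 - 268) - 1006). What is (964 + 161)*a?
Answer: -1125/1927 ≈ -0.58381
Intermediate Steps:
a = -1/1927 (a = 1/(-921 - 1006) = 1/(-1927) = -1/1927 ≈ -0.00051894)
(964 + 161)*a = (964 + 161)*(-1/1927) = 1125*(-1/1927) = -1125/1927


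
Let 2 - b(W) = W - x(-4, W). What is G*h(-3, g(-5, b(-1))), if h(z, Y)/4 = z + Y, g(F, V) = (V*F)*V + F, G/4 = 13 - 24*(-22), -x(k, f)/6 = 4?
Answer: -19155728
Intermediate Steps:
x(k, f) = -24 (x(k, f) = -6*4 = -24)
G = 2164 (G = 4*(13 - 24*(-22)) = 4*(13 + 528) = 4*541 = 2164)
b(W) = -22 - W (b(W) = 2 - (W - 1*(-24)) = 2 - (W + 24) = 2 - (24 + W) = 2 + (-24 - W) = -22 - W)
g(F, V) = F + F*V**2 (g(F, V) = (F*V)*V + F = F*V**2 + F = F + F*V**2)
h(z, Y) = 4*Y + 4*z (h(z, Y) = 4*(z + Y) = 4*(Y + z) = 4*Y + 4*z)
G*h(-3, g(-5, b(-1))) = 2164*(4*(-5*(1 + (-22 - 1*(-1))**2)) + 4*(-3)) = 2164*(4*(-5*(1 + (-22 + 1)**2)) - 12) = 2164*(4*(-5*(1 + (-21)**2)) - 12) = 2164*(4*(-5*(1 + 441)) - 12) = 2164*(4*(-5*442) - 12) = 2164*(4*(-2210) - 12) = 2164*(-8840 - 12) = 2164*(-8852) = -19155728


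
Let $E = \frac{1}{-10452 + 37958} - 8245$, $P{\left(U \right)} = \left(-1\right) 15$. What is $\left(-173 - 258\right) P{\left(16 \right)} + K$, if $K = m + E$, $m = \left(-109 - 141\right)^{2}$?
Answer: $\frac{1670164321}{27506} \approx 60720.0$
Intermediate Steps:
$m = 62500$ ($m = \left(-250\right)^{2} = 62500$)
$P{\left(U \right)} = -15$
$E = - \frac{226786969}{27506}$ ($E = \frac{1}{27506} - 8245 = - \frac{226786969}{27506} \approx -8245.0$)
$K = \frac{1492338031}{27506}$ ($K = 62500 - \frac{226786969}{27506} = \frac{1492338031}{27506} \approx 54255.0$)
$\left(-173 - 258\right) P{\left(16 \right)} + K = \left(-173 - 258\right) \left(-15\right) + \frac{1492338031}{27506} = \left(-431\right) \left(-15\right) + \frac{1492338031}{27506} = 6465 + \frac{1492338031}{27506} = \frac{1670164321}{27506}$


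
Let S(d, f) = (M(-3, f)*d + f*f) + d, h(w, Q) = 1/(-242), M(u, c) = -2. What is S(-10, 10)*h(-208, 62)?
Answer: -5/11 ≈ -0.45455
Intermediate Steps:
h(w, Q) = -1/242
S(d, f) = f**2 - d (S(d, f) = (-2*d + f*f) + d = (-2*d + f**2) + d = (f**2 - 2*d) + d = f**2 - d)
S(-10, 10)*h(-208, 62) = (10**2 - 1*(-10))*(-1/242) = (100 + 10)*(-1/242) = 110*(-1/242) = -5/11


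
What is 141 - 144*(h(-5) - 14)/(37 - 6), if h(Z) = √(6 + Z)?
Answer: 6243/31 ≈ 201.39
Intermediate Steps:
141 - 144*(h(-5) - 14)/(37 - 6) = 141 - 144*(√(6 - 5) - 14)/(37 - 6) = 141 - 144*(√1 - 14)/31 = 141 - 144*(1 - 14)/31 = 141 - (-1872)/31 = 141 - 144*(-13/31) = 141 + 1872/31 = 6243/31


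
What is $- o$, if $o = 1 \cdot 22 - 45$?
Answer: $23$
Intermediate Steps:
$o = -23$ ($o = 22 - 45 = -23$)
$- o = \left(-1\right) \left(-23\right) = 23$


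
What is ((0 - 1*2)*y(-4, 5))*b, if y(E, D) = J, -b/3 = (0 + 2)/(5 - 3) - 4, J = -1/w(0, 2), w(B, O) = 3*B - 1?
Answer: -18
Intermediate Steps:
w(B, O) = -1 + 3*B
J = 1 (J = -1/(-1 + 3*0) = -1/(-1 + 0) = -1/(-1) = -1*(-1) = 1)
b = 9 (b = -3*((0 + 2)/(5 - 3) - 4) = -3*(2/2 - 4) = -3*(2*(½) - 4) = -3*(1 - 4) = -3*(-3) = 9)
y(E, D) = 1
((0 - 1*2)*y(-4, 5))*b = ((0 - 1*2)*1)*9 = ((0 - 2)*1)*9 = -2*1*9 = -2*9 = -18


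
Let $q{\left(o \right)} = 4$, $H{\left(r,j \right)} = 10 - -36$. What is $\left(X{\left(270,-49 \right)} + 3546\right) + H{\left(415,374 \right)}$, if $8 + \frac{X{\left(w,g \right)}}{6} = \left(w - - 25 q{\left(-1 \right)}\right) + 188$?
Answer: $6892$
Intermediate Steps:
$H{\left(r,j \right)} = 46$ ($H{\left(r,j \right)} = 10 + 36 = 46$)
$X{\left(w,g \right)} = 1680 + 6 w$ ($X{\left(w,g \right)} = -48 + 6 \left(\left(w - \left(-25\right) 4\right) + 188\right) = -48 + 6 \left(\left(w - -100\right) + 188\right) = -48 + 6 \left(\left(w + 100\right) + 188\right) = -48 + 6 \left(\left(100 + w\right) + 188\right) = -48 + 6 \left(288 + w\right) = -48 + \left(1728 + 6 w\right) = 1680 + 6 w$)
$\left(X{\left(270,-49 \right)} + 3546\right) + H{\left(415,374 \right)} = \left(\left(1680 + 6 \cdot 270\right) + 3546\right) + 46 = \left(\left(1680 + 1620\right) + 3546\right) + 46 = \left(3300 + 3546\right) + 46 = 6846 + 46 = 6892$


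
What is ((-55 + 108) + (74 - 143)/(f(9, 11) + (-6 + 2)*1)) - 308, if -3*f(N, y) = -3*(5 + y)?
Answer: -1043/4 ≈ -260.75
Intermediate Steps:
f(N, y) = 5 + y (f(N, y) = -(-1)*(5 + y) = -(-15 - 3*y)/3 = 5 + y)
((-55 + 108) + (74 - 143)/(f(9, 11) + (-6 + 2)*1)) - 308 = ((-55 + 108) + (74 - 143)/((5 + 11) + (-6 + 2)*1)) - 308 = (53 - 69/(16 - 4*1)) - 308 = (53 - 69/(16 - 4)) - 308 = (53 - 69/12) - 308 = (53 - 69*1/12) - 308 = (53 - 23/4) - 308 = 189/4 - 308 = -1043/4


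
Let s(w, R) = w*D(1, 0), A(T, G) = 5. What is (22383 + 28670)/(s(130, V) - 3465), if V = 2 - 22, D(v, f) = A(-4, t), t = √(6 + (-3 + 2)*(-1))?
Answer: -51053/2815 ≈ -18.136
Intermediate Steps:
t = √7 (t = √(6 - 1*(-1)) = √(6 + 1) = √7 ≈ 2.6458)
D(v, f) = 5
V = -20
s(w, R) = 5*w (s(w, R) = w*5 = 5*w)
(22383 + 28670)/(s(130, V) - 3465) = (22383 + 28670)/(5*130 - 3465) = 51053/(650 - 3465) = 51053/(-2815) = 51053*(-1/2815) = -51053/2815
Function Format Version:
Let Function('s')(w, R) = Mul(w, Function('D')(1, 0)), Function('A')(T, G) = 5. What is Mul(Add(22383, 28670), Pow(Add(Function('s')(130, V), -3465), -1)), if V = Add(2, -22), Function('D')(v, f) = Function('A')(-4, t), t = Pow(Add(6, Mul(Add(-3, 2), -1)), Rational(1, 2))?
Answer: Rational(-51053, 2815) ≈ -18.136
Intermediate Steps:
t = Pow(7, Rational(1, 2)) (t = Pow(Add(6, Mul(-1, -1)), Rational(1, 2)) = Pow(Add(6, 1), Rational(1, 2)) = Pow(7, Rational(1, 2)) ≈ 2.6458)
Function('D')(v, f) = 5
V = -20
Function('s')(w, R) = Mul(5, w) (Function('s')(w, R) = Mul(w, 5) = Mul(5, w))
Mul(Add(22383, 28670), Pow(Add(Function('s')(130, V), -3465), -1)) = Mul(Add(22383, 28670), Pow(Add(Mul(5, 130), -3465), -1)) = Mul(51053, Pow(Add(650, -3465), -1)) = Mul(51053, Pow(-2815, -1)) = Mul(51053, Rational(-1, 2815)) = Rational(-51053, 2815)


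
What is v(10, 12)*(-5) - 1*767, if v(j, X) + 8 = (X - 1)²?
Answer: -1332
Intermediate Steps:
v(j, X) = -8 + (-1 + X)² (v(j, X) = -8 + (X - 1)² = -8 + (-1 + X)²)
v(10, 12)*(-5) - 1*767 = (-8 + (-1 + 12)²)*(-5) - 1*767 = (-8 + 11²)*(-5) - 767 = (-8 + 121)*(-5) - 767 = 113*(-5) - 767 = -565 - 767 = -1332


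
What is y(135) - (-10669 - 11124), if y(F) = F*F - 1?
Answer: 40017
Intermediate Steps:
y(F) = -1 + F² (y(F) = F² - 1 = -1 + F²)
y(135) - (-10669 - 11124) = (-1 + 135²) - (-10669 - 11124) = (-1 + 18225) - 1*(-21793) = 18224 + 21793 = 40017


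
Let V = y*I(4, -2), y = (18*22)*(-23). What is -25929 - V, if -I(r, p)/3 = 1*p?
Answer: 28719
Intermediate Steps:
I(r, p) = -3*p
y = -9108 (y = 396*(-23) = -9108)
V = -54648 (V = -(-27324)*(-2) = -9108*6 = -54648)
-25929 - V = -25929 - 1*(-54648) = -25929 + 54648 = 28719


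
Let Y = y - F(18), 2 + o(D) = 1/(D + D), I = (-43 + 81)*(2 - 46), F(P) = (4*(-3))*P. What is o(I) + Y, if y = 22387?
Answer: 75577743/3344 ≈ 22601.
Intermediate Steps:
F(P) = -12*P
I = -1672 (I = 38*(-44) = -1672)
o(D) = -2 + 1/(2*D) (o(D) = -2 + 1/(D + D) = -2 + 1/(2*D))
Y = 22603 (Y = 22387 - (-12)*18 = 22387 - 1*(-216) = 22387 + 216 = 22603)
o(I) + Y = (-2 + (½)/(-1672)) + 22603 = (-2 + (½)*(-1/1672)) + 22603 = (-2 - 1/3344) + 22603 = -6689/3344 + 22603 = 75577743/3344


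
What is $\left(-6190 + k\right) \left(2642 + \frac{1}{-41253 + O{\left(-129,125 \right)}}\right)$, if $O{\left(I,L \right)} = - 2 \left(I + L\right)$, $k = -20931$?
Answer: $- \frac{2955356086969}{41245} \approx -7.1654 \cdot 10^{7}$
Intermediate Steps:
$O{\left(I,L \right)} = - 2 I - 2 L$
$\left(-6190 + k\right) \left(2642 + \frac{1}{-41253 + O{\left(-129,125 \right)}}\right) = \left(-6190 - 20931\right) \left(2642 + \frac{1}{-41253 - -8}\right) = - 27121 \left(2642 + \frac{1}{-41253 + \left(258 - 250\right)}\right) = - 27121 \left(2642 + \frac{1}{-41253 + 8}\right) = - 27121 \left(2642 + \frac{1}{-41245}\right) = - 27121 \left(2642 - \frac{1}{41245}\right) = \left(-27121\right) \frac{108969289}{41245} = - \frac{2955356086969}{41245}$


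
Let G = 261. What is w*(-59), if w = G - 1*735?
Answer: 27966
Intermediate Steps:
w = -474 (w = 261 - 1*735 = 261 - 735 = -474)
w*(-59) = -474*(-59) = 27966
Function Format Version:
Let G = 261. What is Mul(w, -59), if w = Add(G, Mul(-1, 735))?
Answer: 27966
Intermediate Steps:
w = -474 (w = Add(261, Mul(-1, 735)) = Add(261, -735) = -474)
Mul(w, -59) = Mul(-474, -59) = 27966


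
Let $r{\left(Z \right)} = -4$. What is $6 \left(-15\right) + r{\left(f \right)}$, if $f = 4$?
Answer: $-94$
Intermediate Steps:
$6 \left(-15\right) + r{\left(f \right)} = 6 \left(-15\right) - 4 = -90 - 4 = -94$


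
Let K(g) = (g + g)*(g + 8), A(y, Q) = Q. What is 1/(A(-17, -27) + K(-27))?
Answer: 1/999 ≈ 0.0010010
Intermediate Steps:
K(g) = 2*g*(8 + g) (K(g) = (2*g)*(8 + g) = 2*g*(8 + g))
1/(A(-17, -27) + K(-27)) = 1/(-27 + 2*(-27)*(8 - 27)) = 1/(-27 + 2*(-27)*(-19)) = 1/(-27 + 1026) = 1/999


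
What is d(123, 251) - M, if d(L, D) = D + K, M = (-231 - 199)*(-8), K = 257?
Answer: -2932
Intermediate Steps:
M = 3440 (M = -430*(-8) = 3440)
d(L, D) = 257 + D (d(L, D) = D + 257 = 257 + D)
d(123, 251) - M = (257 + 251) - 1*3440 = 508 - 3440 = -2932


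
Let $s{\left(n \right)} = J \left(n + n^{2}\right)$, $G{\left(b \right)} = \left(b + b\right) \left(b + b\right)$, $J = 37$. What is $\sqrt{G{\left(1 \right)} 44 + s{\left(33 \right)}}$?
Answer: $\sqrt{41690} \approx 204.18$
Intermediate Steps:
$G{\left(b \right)} = 4 b^{2}$ ($G{\left(b \right)} = 2 b 2 b = 4 b^{2}$)
$s{\left(n \right)} = 37 n + 37 n^{2}$ ($s{\left(n \right)} = 37 \left(n + n^{2}\right) = 37 n + 37 n^{2}$)
$\sqrt{G{\left(1 \right)} 44 + s{\left(33 \right)}} = \sqrt{4 \cdot 1^{2} \cdot 44 + 37 \cdot 33 \left(1 + 33\right)} = \sqrt{4 \cdot 1 \cdot 44 + 37 \cdot 33 \cdot 34} = \sqrt{4 \cdot 44 + 41514} = \sqrt{176 + 41514} = \sqrt{41690}$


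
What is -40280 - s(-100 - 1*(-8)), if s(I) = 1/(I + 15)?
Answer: -3101559/77 ≈ -40280.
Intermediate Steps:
s(I) = 1/(15 + I)
-40280 - s(-100 - 1*(-8)) = -40280 - 1/(15 + (-100 - 1*(-8))) = -40280 - 1/(15 + (-100 + 8)) = -40280 - 1/(15 - 92) = -40280 - 1/(-77) = -40280 - 1*(-1/77) = -40280 + 1/77 = -3101559/77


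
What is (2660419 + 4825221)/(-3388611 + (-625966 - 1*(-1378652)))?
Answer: -1497128/527185 ≈ -2.8399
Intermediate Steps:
(2660419 + 4825221)/(-3388611 + (-625966 - 1*(-1378652))) = 7485640/(-3388611 + (-625966 + 1378652)) = 7485640/(-3388611 + 752686) = 7485640/(-2635925) = 7485640*(-1/2635925) = -1497128/527185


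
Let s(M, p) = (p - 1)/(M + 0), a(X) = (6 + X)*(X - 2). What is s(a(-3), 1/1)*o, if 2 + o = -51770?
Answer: 0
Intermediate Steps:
o = -51772 (o = -2 - 51770 = -51772)
a(X) = (-2 + X)*(6 + X) (a(X) = (6 + X)*(-2 + X) = (-2 + X)*(6 + X))
s(M, p) = (-1 + p)/M
s(a(-3), 1/1)*o = ((-1 + 1/1)/(-12 + (-3)² + 4*(-3)))*(-51772) = ((-1 + 1)/(-12 + 9 - 12))*(-51772) = (0/(-15))*(-51772) = -1/15*0*(-51772) = 0*(-51772) = 0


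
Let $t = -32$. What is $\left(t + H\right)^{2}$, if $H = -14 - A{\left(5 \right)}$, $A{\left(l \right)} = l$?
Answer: $2601$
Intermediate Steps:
$H = -19$ ($H = -14 - 5 = -19$)
$\left(t + H\right)^{2} = \left(-32 - 19\right)^{2} = \left(-51\right)^{2} = 2601$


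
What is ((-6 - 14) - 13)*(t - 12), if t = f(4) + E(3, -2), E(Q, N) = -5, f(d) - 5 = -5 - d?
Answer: 693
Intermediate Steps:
f(d) = -d (f(d) = 5 + (-5 - d) = -d)
t = -9 (t = -1*4 - 5 = -4 - 5 = -9)
((-6 - 14) - 13)*(t - 12) = ((-6 - 14) - 13)*(-9 - 12) = (-20 - 13)*(-21) = -33*(-21) = 693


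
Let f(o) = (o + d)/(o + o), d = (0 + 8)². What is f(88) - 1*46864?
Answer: -1030989/22 ≈ -46863.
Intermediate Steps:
d = 64 (d = 8² = 64)
f(o) = (64 + o)/(2*o) (f(o) = (o + 64)/(o + o) = (64 + o)/((2*o)) = (64 + o)*(1/(2*o)) = (64 + o)/(2*o))
f(88) - 1*46864 = (½)*(64 + 88)/88 - 1*46864 = (½)*(1/88)*152 - 46864 = 19/22 - 46864 = -1030989/22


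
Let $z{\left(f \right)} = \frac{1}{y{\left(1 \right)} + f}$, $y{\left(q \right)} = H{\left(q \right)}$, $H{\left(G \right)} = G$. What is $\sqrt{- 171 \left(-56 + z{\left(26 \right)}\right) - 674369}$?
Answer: $\frac{7 i \sqrt{122106}}{3} \approx 815.35 i$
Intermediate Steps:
$y{\left(q \right)} = q$
$z{\left(f \right)} = \frac{1}{1 + f}$
$\sqrt{- 171 \left(-56 + z{\left(26 \right)}\right) - 674369} = \sqrt{- 171 \left(-56 + \frac{1}{1 + 26}\right) - 674369} = \sqrt{- 171 \left(-56 + \frac{1}{27}\right) - 674369} = \sqrt{\left(-171\right) \left(- \frac{1511}{27}\right) - 674369} = \sqrt{\frac{28709}{3} - 674369} = \sqrt{- \frac{1994398}{3}} = \frac{7 i \sqrt{122106}}{3}$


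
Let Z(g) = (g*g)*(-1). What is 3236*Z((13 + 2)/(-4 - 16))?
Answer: -7281/4 ≈ -1820.3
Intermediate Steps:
Z(g) = -g² (Z(g) = g²*(-1) = -g²)
3236*Z((13 + 2)/(-4 - 16)) = 3236*(-((13 + 2)/(-4 - 16))²) = 3236*(-(15/(-20))²) = 3236*(-(15*(-1/20))²) = 3236*(-(-¾)²) = 3236*(-1*9/16) = 3236*(-9/16) = -7281/4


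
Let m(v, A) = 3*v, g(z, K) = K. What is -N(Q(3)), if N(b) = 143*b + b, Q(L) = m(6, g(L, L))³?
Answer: -839808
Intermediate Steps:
Q(L) = 5832 (Q(L) = (3*6)³ = 18³ = 5832)
N(b) = 144*b
-N(Q(3)) = -144*5832 = -1*839808 = -839808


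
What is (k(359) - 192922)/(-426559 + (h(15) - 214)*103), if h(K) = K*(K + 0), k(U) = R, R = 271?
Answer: 192651/425426 ≈ 0.45284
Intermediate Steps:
k(U) = 271
h(K) = K² (h(K) = K*K = K²)
(k(359) - 192922)/(-426559 + (h(15) - 214)*103) = (271 - 192922)/(-426559 + (15² - 214)*103) = -192651/(-426559 + (225 - 214)*103) = -192651/(-426559 + 11*103) = -192651/(-426559 + 1133) = -192651/(-425426) = -192651*(-1/425426) = 192651/425426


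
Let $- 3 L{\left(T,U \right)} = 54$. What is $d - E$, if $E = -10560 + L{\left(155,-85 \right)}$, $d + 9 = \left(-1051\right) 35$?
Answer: $-26216$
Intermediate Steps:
$L{\left(T,U \right)} = -18$ ($L{\left(T,U \right)} = \left(- \frac{1}{3}\right) 54 = -18$)
$d = -36794$ ($d = -9 - 36785 = -36794$)
$E = -10578$ ($E = -10560 - 18 = -10578$)
$d - E = -36794 - -10578 = -36794 + 10578 = -26216$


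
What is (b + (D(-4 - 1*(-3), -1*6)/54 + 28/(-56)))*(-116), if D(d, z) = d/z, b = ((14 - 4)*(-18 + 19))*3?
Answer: -277211/81 ≈ -3422.4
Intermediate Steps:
b = 30 (b = (10*1)*3 = 10*3 = 30)
(b + (D(-4 - 1*(-3), -1*6)/54 + 28/(-56)))*(-116) = (30 + (((-4 - 1*(-3))/((-1*6)))/54 + 28/(-56)))*(-116) = (30 + (((-4 + 3)/(-6))*(1/54) + 28*(-1/56)))*(-116) = (30 + (-1*(-1/6)*(1/54) - 1/2))*(-116) = (30 + ((1/6)*(1/54) - 1/2))*(-116) = (30 + (1/324 - 1/2))*(-116) = (30 - 161/324)*(-116) = (9559/324)*(-116) = -277211/81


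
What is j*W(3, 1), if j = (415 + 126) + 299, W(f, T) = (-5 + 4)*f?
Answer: -2520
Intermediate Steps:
W(f, T) = -f
j = 840 (j = 541 + 299 = 840)
j*W(3, 1) = 840*(-1*3) = 840*(-3) = -2520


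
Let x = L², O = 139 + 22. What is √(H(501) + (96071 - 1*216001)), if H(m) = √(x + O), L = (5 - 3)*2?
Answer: √(-119930 + √177) ≈ 346.29*I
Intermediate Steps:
L = 4 (L = 2*2 = 4)
O = 161
x = 16 (x = 4² = 16)
H(m) = √177 (H(m) = √(16 + 161) = √177)
√(H(501) + (96071 - 1*216001)) = √(√177 + (96071 - 1*216001)) = √(√177 + (96071 - 216001)) = √(√177 - 119930) = √(-119930 + √177)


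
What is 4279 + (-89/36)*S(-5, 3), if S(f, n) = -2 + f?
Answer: 154667/36 ≈ 4296.3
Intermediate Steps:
4279 + (-89/36)*S(-5, 3) = 4279 + (-89/36)*(-2 - 5) = 4279 - 89*1/36*(-7) = 4279 - 89/36*(-7) = 4279 + 623/36 = 154667/36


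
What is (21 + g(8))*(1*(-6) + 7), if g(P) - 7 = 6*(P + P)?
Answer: 124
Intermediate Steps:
g(P) = 7 + 12*P (g(P) = 7 + 6*(P + P) = 7 + 6*(2*P) = 7 + 12*P)
(21 + g(8))*(1*(-6) + 7) = (21 + (7 + 12*8))*(1*(-6) + 7) = (21 + (7 + 96))*(-6 + 7) = (21 + 103)*1 = 124*1 = 124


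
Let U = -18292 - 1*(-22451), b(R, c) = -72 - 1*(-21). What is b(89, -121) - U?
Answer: -4210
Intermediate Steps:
b(R, c) = -51 (b(R, c) = -72 + 21 = -51)
U = 4159 (U = -18292 + 22451 = 4159)
b(89, -121) - U = -51 - 1*4159 = -51 - 4159 = -4210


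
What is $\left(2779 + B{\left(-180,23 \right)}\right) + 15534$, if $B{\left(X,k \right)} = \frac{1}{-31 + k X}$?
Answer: $\frac{76383522}{4171} \approx 18313.0$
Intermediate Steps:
$B{\left(X,k \right)} = \frac{1}{-31 + X k}$
$\left(2779 + B{\left(-180,23 \right)}\right) + 15534 = \left(2779 + \frac{1}{-31 - 4140}\right) + 15534 = \left(2779 + \frac{1}{-4171}\right) + 15534 = \left(2779 - \frac{1}{4171}\right) + 15534 = \frac{11591208}{4171} + 15534 = \frac{76383522}{4171}$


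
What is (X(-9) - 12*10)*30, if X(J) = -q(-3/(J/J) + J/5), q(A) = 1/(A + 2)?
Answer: -25125/7 ≈ -3589.3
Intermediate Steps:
q(A) = 1/(2 + A)
X(J) = -1/(-1 + J/5) (X(J) = -1/(2 + (-3/(J/J) + J/5)) = -1/(2 + (-3/1 + J*(⅕))) = -1/(2 + (-3*1 + J/5)) = -1/(2 + (-3 + J/5)) = -1/(-1 + J/5))
(X(-9) - 12*10)*30 = (-5/(-5 - 9) - 12*10)*30 = (-5/(-14) - 120)*30 = (-5*(-1/14) - 120)*30 = (5/14 - 120)*30 = -1675/14*30 = -25125/7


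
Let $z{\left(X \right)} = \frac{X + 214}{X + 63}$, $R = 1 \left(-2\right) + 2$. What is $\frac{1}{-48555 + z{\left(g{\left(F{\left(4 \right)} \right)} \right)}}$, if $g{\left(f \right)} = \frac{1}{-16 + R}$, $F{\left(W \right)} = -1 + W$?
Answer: $- \frac{1007}{48891462} \approx -2.0597 \cdot 10^{-5}$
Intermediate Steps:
$R = 0$ ($R = -2 + 2 = 0$)
$g{\left(f \right)} = - \frac{1}{16}$ ($g{\left(f \right)} = \frac{1}{-16 + 0} = \frac{1}{-16} = - \frac{1}{16}$)
$z{\left(X \right)} = \frac{214 + X}{63 + X}$
$\frac{1}{-48555 + z{\left(g{\left(F{\left(4 \right)} \right)} \right)}} = \frac{1}{-48555 + \frac{214 - \frac{1}{16}}{63 - \frac{1}{16}}} = \frac{1}{-48555 + \frac{1}{\frac{1007}{16}} \cdot \frac{3423}{16}} = \frac{1}{-48555 + \frac{16}{1007} \cdot \frac{3423}{16}} = \frac{1}{-48555 + \frac{3423}{1007}} = \frac{1}{- \frac{48891462}{1007}} = - \frac{1007}{48891462}$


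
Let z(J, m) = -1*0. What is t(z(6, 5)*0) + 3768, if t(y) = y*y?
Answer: 3768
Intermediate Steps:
z(J, m) = 0
t(y) = y**2
t(z(6, 5)*0) + 3768 = (0*0)**2 + 3768 = 0**2 + 3768 = 0 + 3768 = 3768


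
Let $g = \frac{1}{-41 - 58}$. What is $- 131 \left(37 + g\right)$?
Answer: $- \frac{479722}{99} \approx -4845.7$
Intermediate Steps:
$g = - \frac{1}{99}$ ($g = \frac{1}{-99} = - \frac{1}{99} \approx -0.010101$)
$- 131 \left(37 + g\right) = - 131 \left(37 - \frac{1}{99}\right) = \left(-131\right) \frac{3662}{99} = - \frac{479722}{99}$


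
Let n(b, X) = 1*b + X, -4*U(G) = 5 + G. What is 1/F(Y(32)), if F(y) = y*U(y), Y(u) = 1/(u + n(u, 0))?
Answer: -16384/321 ≈ -51.041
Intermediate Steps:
U(G) = -5/4 - G/4 (U(G) = -(5 + G)/4 = -5/4 - G/4)
n(b, X) = X + b (n(b, X) = b + X = X + b)
Y(u) = 1/(2*u) (Y(u) = 1/(u + (0 + u)) = 1/(u + u) = 1/(2*u))
F(y) = y*(-5/4 - y/4)
1/F(Y(32)) = 1/(-(½)/32*(5 + (½)/32)/4) = 1/(-(½)*(1/32)*(5 + (½)*(1/32))/4) = 1/(-¼*1/64*(5 + 1/64)) = 1/(-¼*1/64*321/64) = 1/(-321/16384) = -16384/321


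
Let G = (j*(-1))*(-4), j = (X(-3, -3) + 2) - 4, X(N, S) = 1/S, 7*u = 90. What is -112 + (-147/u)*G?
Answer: -238/45 ≈ -5.2889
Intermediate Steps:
u = 90/7 (u = (⅐)*90 = 90/7 ≈ 12.857)
j = -7/3 (j = (1/(-3) + 2) - 4 = (-⅓ + 2) - 4 = 5/3 - 4 = -7/3 ≈ -2.3333)
G = -28/3 (G = -7/3*(-1)*(-4) = (7/3)*(-4) = -28/3 ≈ -9.3333)
-112 + (-147/u)*G = -112 - 147/90/7*(-28/3) = -112 - 147*7/90*(-28/3) = -112 - 343/30*(-28/3) = -112 + 4802/45 = -238/45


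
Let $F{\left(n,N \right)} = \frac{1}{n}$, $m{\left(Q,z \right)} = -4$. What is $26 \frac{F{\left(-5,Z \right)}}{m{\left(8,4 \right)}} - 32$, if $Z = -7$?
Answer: $- \frac{307}{10} \approx -30.7$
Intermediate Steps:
$26 \frac{F{\left(-5,Z \right)}}{m{\left(8,4 \right)}} - 32 = 26 \frac{1}{\left(-5\right) \left(-4\right)} - 32 = 26 \left(\left(- \frac{1}{5}\right) \left(- \frac{1}{4}\right)\right) - 32 = 26 \cdot \frac{1}{20} - 32 = \frac{13}{10} - 32 = - \frac{307}{10}$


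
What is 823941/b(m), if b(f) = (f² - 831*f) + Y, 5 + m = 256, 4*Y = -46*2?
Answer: -823941/145603 ≈ -5.6588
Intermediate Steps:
Y = -23 (Y = (-46*2)/4 = (¼)*(-92) = -23)
m = 251 (m = -5 + 256 = 251)
b(f) = -23 + f² - 831*f (b(f) = (f² - 831*f) - 23 = -23 + f² - 831*f)
823941/b(m) = 823941/(-23 + 251² - 831*251) = 823941/(-23 + 63001 - 208581) = 823941/(-145603) = 823941*(-1/145603) = -823941/145603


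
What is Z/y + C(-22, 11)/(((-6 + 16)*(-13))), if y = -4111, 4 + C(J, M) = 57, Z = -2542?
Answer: 112577/534430 ≈ 0.21065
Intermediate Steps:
C(J, M) = 53 (C(J, M) = -4 + 57 = 53)
Z/y + C(-22, 11)/(((-6 + 16)*(-13))) = -2542/(-4111) + 53/(((-6 + 16)*(-13))) = -2542*(-1/4111) + 53/((10*(-13))) = 2542/4111 + 53/(-130) = 2542/4111 + 53*(-1/130) = 2542/4111 - 53/130 = 112577/534430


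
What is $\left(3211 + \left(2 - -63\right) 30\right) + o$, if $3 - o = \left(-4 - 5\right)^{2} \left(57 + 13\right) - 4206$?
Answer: $3700$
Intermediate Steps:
$o = -1461$ ($o = 3 - \left(\left(-4 - 5\right)^{2} \left(57 + 13\right) - 4206\right) = 3 - \left(\left(-9\right)^{2} \cdot 70 - 4206\right) = 3 - \left(81 \cdot 70 - 4206\right) = 3 - \left(5670 - 4206\right) = 3 - 1464 = -1461$)
$\left(3211 + \left(2 - -63\right) 30\right) + o = \left(3211 + \left(2 - -63\right) 30\right) - 1461 = \left(3211 + \left(2 + 63\right) 30\right) - 1461 = \left(3211 + 65 \cdot 30\right) - 1461 = \left(3211 + 1950\right) - 1461 = 5161 - 1461 = 3700$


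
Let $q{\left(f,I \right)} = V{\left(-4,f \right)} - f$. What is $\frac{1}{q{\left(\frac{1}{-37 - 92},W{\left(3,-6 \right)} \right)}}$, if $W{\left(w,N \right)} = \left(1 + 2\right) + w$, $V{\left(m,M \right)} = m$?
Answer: $- \frac{129}{515} \approx -0.25049$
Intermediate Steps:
$W{\left(w,N \right)} = 3 + w$
$q{\left(f,I \right)} = -4 - f$
$\frac{1}{q{\left(\frac{1}{-37 - 92},W{\left(3,-6 \right)} \right)}} = \frac{1}{-4 - \frac{1}{-37 - 92}} = \frac{1}{-4 - \frac{1}{-129}} = \frac{1}{-4 - - \frac{1}{129}} = \frac{1}{-4 + \frac{1}{129}} = \frac{1}{- \frac{515}{129}} = - \frac{129}{515}$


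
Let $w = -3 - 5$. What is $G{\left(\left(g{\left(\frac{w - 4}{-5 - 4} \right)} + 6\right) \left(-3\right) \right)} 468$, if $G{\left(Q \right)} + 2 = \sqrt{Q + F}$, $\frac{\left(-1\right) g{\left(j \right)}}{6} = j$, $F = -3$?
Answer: $-936 + 468 \sqrt{3} \approx -125.4$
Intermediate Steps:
$w = -8$
$g{\left(j \right)} = - 6 j$
$G{\left(Q \right)} = -2 + \sqrt{-3 + Q}$ ($G{\left(Q \right)} = -2 + \sqrt{Q - 3} = -2 + \sqrt{-3 + Q}$)
$G{\left(\left(g{\left(\frac{w - 4}{-5 - 4} \right)} + 6\right) \left(-3\right) \right)} 468 = \left(-2 + \sqrt{-3 + \left(- 6 \frac{-8 - 4}{-5 - 4} + 6\right) \left(-3\right)}\right) 468 = \left(-2 + \sqrt{-3 + \left(- 6 \left(- \frac{12}{-9}\right) + 6\right) \left(-3\right)}\right) 468 = \left(-2 + \sqrt{-3 + \left(- 6 \left(\left(-12\right) \left(- \frac{1}{9}\right)\right) + 6\right) \left(-3\right)}\right) 468 = \left(-2 + \sqrt{-3 + \left(\left(-6\right) \frac{4}{3} + 6\right) \left(-3\right)}\right) 468 = \left(-2 + \sqrt{-3 + \left(-8 + 6\right) \left(-3\right)}\right) 468 = \left(-2 + \sqrt{-3 - -6}\right) 468 = \left(-2 + \sqrt{-3 + 6}\right) 468 = \left(-2 + \sqrt{3}\right) 468 = -936 + 468 \sqrt{3}$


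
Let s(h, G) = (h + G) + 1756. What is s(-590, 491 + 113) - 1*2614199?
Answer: -2612429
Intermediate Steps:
s(h, G) = 1756 + G + h (s(h, G) = (G + h) + 1756 = 1756 + G + h)
s(-590, 491 + 113) - 1*2614199 = (1756 + (491 + 113) - 590) - 1*2614199 = (1756 + 604 - 590) - 2614199 = 1770 - 2614199 = -2612429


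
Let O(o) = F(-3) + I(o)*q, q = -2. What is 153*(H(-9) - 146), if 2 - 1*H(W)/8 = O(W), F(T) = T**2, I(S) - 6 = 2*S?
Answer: -60282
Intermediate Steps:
I(S) = 6 + 2*S
O(o) = -3 - 4*o (O(o) = (-3)**2 + (6 + 2*o)*(-2) = 9 + (-12 - 4*o) = -3 - 4*o)
H(W) = 40 + 32*W (H(W) = 16 - 8*(-3 - 4*W) = 16 + (24 + 32*W) = 40 + 32*W)
153*(H(-9) - 146) = 153*((40 + 32*(-9)) - 146) = 153*((40 - 288) - 146) = 153*(-248 - 146) = 153*(-394) = -60282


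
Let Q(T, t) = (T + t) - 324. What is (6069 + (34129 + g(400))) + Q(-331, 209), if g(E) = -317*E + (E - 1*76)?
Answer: -86724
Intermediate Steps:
g(E) = -76 - 316*E (g(E) = -317*E + (E - 76) = -317*E + (-76 + E) = -76 - 316*E)
Q(T, t) = -324 + T + t
(6069 + (34129 + g(400))) + Q(-331, 209) = (6069 + (34129 + (-76 - 316*400))) + (-324 - 331 + 209) = (6069 + (34129 + (-76 - 126400))) - 446 = (6069 + (34129 - 126476)) - 446 = (6069 - 92347) - 446 = -86278 - 446 = -86724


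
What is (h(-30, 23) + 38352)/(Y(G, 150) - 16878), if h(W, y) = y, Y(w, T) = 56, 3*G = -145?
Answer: -38375/16822 ≈ -2.2812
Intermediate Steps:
G = -145/3 (G = (1/3)*(-145) = -145/3 ≈ -48.333)
(h(-30, 23) + 38352)/(Y(G, 150) - 16878) = (23 + 38352)/(56 - 16878) = 38375/(-16822) = 38375*(-1/16822) = -38375/16822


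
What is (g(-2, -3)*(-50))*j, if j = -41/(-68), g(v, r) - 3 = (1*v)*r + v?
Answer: -7175/34 ≈ -211.03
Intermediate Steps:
g(v, r) = 3 + v + r*v (g(v, r) = 3 + ((1*v)*r + v) = 3 + (v*r + v) = 3 + (r*v + v) = 3 + (v + r*v) = 3 + v + r*v)
j = 41/68 (j = -41*(-1/68) = 41/68 ≈ 0.60294)
(g(-2, -3)*(-50))*j = ((3 - 2 - 3*(-2))*(-50))*(41/68) = ((3 - 2 + 6)*(-50))*(41/68) = (7*(-50))*(41/68) = -350*41/68 = -7175/34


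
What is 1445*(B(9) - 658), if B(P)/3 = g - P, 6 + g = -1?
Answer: -1020170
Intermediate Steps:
g = -7 (g = -6 - 1 = -7)
B(P) = -21 - 3*P (B(P) = 3*(-7 - P) = -21 - 3*P)
1445*(B(9) - 658) = 1445*((-21 - 3*9) - 658) = 1445*((-21 - 27) - 658) = 1445*(-48 - 658) = 1445*(-706) = -1020170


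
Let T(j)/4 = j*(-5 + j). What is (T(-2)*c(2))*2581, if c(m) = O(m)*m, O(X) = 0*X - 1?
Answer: -289072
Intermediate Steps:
O(X) = -1 (O(X) = 0 - 1 = -1)
T(j) = 4*j*(-5 + j) (T(j) = 4*(j*(-5 + j)) = 4*j*(-5 + j))
c(m) = -m
(T(-2)*c(2))*2581 = ((4*(-2)*(-5 - 2))*(-1*2))*2581 = ((4*(-2)*(-7))*(-2))*2581 = (56*(-2))*2581 = -112*2581 = -289072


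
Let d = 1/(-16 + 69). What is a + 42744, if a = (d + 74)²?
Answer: 135457825/2809 ≈ 48223.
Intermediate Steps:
d = 1/53 ≈ 0.018868
a = 15389929/2809 (a = (1/53 + 74)² = (3923/53)² = 15389929/2809 ≈ 5478.8)
a + 42744 = 15389929/2809 + 42744 = 135457825/2809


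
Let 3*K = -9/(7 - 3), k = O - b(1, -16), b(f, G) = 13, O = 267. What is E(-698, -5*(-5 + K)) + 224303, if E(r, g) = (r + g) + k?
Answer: 895551/4 ≈ 2.2389e+5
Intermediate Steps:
k = 254 (k = 267 - 1*13 = 267 - 13 = 254)
K = -3/4 (K = (-9/(7 - 3))/3 = (-9/4)/3 = (-9*1/4)/3 = (1/3)*(-9/4) = -3/4 ≈ -0.75000)
E(r, g) = 254 + g + r (E(r, g) = (r + g) + 254 = (g + r) + 254 = 254 + g + r)
E(-698, -5*(-5 + K)) + 224303 = (254 - 5*(-5 - 3/4) - 698) + 224303 = (254 - 5*(-23/4) - 698) + 224303 = (254 + 115/4 - 698) + 224303 = -1661/4 + 224303 = 895551/4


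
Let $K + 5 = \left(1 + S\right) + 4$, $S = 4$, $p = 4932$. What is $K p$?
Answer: $19728$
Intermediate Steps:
$K = 4$ ($K = -5 + \left(\left(1 + 4\right) + 4\right) = -5 + \left(5 + 4\right) = -5 + 9 = 4$)
$K p = 4 \cdot 4932 = 19728$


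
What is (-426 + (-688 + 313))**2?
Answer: 641601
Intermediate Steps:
(-426 + (-688 + 313))**2 = (-426 - 375)**2 = (-801)**2 = 641601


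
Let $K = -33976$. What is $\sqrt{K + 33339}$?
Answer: $7 i \sqrt{13} \approx 25.239 i$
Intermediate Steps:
$\sqrt{K + 33339} = \sqrt{-33976 + 33339} = \sqrt{-637} = 7 i \sqrt{13}$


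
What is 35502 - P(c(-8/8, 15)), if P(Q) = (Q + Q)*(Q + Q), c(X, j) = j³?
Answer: -45526998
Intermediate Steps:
P(Q) = 4*Q² (P(Q) = (2*Q)*(2*Q) = 4*Q²)
35502 - P(c(-8/8, 15)) = 35502 - 4*(15³)² = 35502 - 4*3375² = 35502 - 4*11390625 = 35502 - 1*45562500 = 35502 - 45562500 = -45526998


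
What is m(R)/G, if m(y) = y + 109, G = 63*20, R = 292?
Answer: 401/1260 ≈ 0.31825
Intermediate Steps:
G = 1260
m(y) = 109 + y
m(R)/G = (109 + 292)/1260 = 401*(1/1260) = 401/1260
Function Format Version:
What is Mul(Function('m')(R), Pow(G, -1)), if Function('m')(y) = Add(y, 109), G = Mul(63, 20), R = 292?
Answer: Rational(401, 1260) ≈ 0.31825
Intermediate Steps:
G = 1260
Function('m')(y) = Add(109, y)
Mul(Function('m')(R), Pow(G, -1)) = Mul(Add(109, 292), Pow(1260, -1)) = Mul(401, Rational(1, 1260)) = Rational(401, 1260)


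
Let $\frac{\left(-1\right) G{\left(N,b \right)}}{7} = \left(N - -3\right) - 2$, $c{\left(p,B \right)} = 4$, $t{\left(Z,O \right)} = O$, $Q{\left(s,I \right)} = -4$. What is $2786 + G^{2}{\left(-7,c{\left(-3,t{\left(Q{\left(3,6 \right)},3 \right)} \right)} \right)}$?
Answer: $4550$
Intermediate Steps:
$G{\left(N,b \right)} = -7 - 7 N$ ($G{\left(N,b \right)} = - 7 \left(\left(N - -3\right) - 2\right) = - 7 \left(\left(N + 3\right) - 2\right) = - 7 \left(\left(3 + N\right) - 2\right) = - 7 \left(1 + N\right) = -7 - 7 N$)
$2786 + G^{2}{\left(-7,c{\left(-3,t{\left(Q{\left(3,6 \right)},3 \right)} \right)} \right)} = 2786 + \left(-7 - -49\right)^{2} = 2786 + \left(-7 + 49\right)^{2} = 2786 + 42^{2} = 2786 + 1764 = 4550$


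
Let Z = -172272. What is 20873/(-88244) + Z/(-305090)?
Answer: 4416913399/13461180980 ≈ 0.32812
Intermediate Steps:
20873/(-88244) + Z/(-305090) = 20873/(-88244) - 172272/(-305090) = 20873*(-1/88244) - 172272*(-1/305090) = -20873/88244 + 86136/152545 = 4416913399/13461180980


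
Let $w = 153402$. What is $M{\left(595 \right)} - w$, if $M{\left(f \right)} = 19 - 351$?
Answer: $-153734$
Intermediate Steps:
$M{\left(f \right)} = -332$
$M{\left(595 \right)} - w = -332 - 153402 = -153734$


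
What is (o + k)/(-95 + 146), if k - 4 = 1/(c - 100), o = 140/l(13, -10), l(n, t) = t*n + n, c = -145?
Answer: 80243/1461915 ≈ 0.054889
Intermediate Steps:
l(n, t) = n + n*t (l(n, t) = n*t + n = n + n*t)
o = -140/117 (o = 140/((13*(1 - 10))) = 140/((13*(-9))) = 140/(-117) = 140*(-1/117) = -140/117 ≈ -1.1966)
k = 979/245 (k = 4 + 1/(-145 - 100) = 4 + 1/(-245) = 4 - 1/245 = 979/245 ≈ 3.9959)
(o + k)/(-95 + 146) = (-140/117 + 979/245)/(-95 + 146) = (80243/28665)/51 = (1/51)*(80243/28665) = 80243/1461915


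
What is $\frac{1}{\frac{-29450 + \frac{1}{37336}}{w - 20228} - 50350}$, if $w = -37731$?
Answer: $- \frac{2163957224}{108954146683201} \approx -1.9861 \cdot 10^{-5}$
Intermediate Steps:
$\frac{1}{\frac{-29450 + \frac{1}{37336}}{w - 20228} - 50350} = \frac{1}{\frac{-29450 + \frac{1}{37336}}{-37731 - 20228} - 50350} = \frac{1}{\frac{-29450 + \frac{1}{37336}}{-57959} - 50350} = \frac{1}{\left(- \frac{1099545199}{37336}\right) \left(- \frac{1}{57959}\right) - 50350} = \frac{1}{\frac{1099545199}{2163957224} - 50350} = \frac{1}{- \frac{108954146683201}{2163957224}} = - \frac{2163957224}{108954146683201}$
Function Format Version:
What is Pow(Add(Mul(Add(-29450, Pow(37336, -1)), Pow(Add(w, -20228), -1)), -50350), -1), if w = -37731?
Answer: Rational(-2163957224, 108954146683201) ≈ -1.9861e-5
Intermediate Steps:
Pow(Add(Mul(Add(-29450, Pow(37336, -1)), Pow(Add(w, -20228), -1)), -50350), -1) = Pow(Add(Mul(Add(-29450, Pow(37336, -1)), Pow(Add(-37731, -20228), -1)), -50350), -1) = Pow(Add(Mul(Add(-29450, Rational(1, 37336)), Pow(-57959, -1)), -50350), -1) = Pow(Add(Mul(Rational(-1099545199, 37336), Rational(-1, 57959)), -50350), -1) = Pow(Add(Rational(1099545199, 2163957224), -50350), -1) = Pow(Rational(-108954146683201, 2163957224), -1) = Rational(-2163957224, 108954146683201)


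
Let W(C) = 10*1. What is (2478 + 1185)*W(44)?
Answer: 36630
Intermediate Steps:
W(C) = 10
(2478 + 1185)*W(44) = (2478 + 1185)*10 = 3663*10 = 36630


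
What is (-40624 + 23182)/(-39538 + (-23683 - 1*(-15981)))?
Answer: 8721/23620 ≈ 0.36922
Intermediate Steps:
(-40624 + 23182)/(-39538 + (-23683 - 1*(-15981))) = -17442/(-39538 + (-23683 + 15981)) = -17442/(-39538 - 7702) = -17442/(-47240) = -17442*(-1/47240) = 8721/23620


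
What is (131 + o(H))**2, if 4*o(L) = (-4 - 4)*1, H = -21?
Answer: 16641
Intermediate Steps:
o(L) = -2 (o(L) = ((-4 - 4)*1)/4 = (-8*1)/4 = (1/4)*(-8) = -2)
(131 + o(H))**2 = (131 - 2)**2 = 129**2 = 16641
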